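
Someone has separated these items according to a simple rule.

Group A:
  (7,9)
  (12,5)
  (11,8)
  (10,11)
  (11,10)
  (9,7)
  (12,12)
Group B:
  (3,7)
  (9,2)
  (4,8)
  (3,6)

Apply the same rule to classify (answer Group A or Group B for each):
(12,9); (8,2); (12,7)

Group A, Group B, Group A

Rule: sum ≥ 16. This holds for each 'Group A' example and fails for each 'Group B' one.
(12,9): 12+9 = 21, checks out → Group A. (8,2): 8+2 = 10, fails the rule → Group B. (12,7): 12+7 = 19, checks out → Group A.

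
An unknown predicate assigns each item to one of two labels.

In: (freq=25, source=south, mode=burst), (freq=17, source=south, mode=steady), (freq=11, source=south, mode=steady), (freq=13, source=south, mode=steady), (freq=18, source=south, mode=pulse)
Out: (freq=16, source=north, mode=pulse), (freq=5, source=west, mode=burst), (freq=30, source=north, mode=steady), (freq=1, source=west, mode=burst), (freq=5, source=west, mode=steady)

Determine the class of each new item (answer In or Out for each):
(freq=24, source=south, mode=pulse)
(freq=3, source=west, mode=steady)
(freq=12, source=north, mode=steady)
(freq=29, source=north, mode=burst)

Checking candidate rules against both groups, what survives is: source is south.

In, Out, Out, Out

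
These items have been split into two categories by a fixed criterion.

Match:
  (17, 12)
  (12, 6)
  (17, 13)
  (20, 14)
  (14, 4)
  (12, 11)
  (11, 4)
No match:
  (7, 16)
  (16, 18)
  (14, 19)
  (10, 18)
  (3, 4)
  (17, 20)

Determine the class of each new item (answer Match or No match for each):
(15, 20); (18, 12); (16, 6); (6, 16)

The simplest hypothesis consistent with all the labels is: first > second.
(15, 20) — 15 < 20, hence No match. (18, 12) — 18 > 12, hence Match. (16, 6) — 16 > 6, hence Match. (6, 16) — 6 < 16, hence No match.

No match, Match, Match, No match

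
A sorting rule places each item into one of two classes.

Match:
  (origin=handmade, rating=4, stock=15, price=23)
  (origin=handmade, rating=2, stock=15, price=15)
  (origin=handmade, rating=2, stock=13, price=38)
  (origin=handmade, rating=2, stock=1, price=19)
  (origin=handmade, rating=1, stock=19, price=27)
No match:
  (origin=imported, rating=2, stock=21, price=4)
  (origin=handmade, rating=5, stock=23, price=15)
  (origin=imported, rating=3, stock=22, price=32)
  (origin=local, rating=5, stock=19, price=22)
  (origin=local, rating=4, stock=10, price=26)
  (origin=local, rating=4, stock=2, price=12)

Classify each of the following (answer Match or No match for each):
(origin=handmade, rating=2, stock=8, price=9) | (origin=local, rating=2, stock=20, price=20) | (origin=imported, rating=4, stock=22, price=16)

Match, No match, No match

'Match' ⟺ origin is handmade AND rating ≤ 4.
(origin=handmade, rating=2, stock=8, price=9): Match (origin is handmade, rating = 2).
(origin=local, rating=2, stock=20, price=20): No match (origin is local, rating = 2).
(origin=imported, rating=4, stock=22, price=16): No match (origin is imported, rating = 4).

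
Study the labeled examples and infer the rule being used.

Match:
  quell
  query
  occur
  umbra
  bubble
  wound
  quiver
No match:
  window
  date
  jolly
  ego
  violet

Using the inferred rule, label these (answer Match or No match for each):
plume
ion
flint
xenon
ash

Match, No match, No match, No match, No match

Every 'Match' example satisfies: contains 'u'. None of the 'No match' examples do.
plume → has 'u' → Match. ion → no 'u' → No match. flint → no 'u' → No match. xenon → no 'u' → No match. ash → no 'u' → No match.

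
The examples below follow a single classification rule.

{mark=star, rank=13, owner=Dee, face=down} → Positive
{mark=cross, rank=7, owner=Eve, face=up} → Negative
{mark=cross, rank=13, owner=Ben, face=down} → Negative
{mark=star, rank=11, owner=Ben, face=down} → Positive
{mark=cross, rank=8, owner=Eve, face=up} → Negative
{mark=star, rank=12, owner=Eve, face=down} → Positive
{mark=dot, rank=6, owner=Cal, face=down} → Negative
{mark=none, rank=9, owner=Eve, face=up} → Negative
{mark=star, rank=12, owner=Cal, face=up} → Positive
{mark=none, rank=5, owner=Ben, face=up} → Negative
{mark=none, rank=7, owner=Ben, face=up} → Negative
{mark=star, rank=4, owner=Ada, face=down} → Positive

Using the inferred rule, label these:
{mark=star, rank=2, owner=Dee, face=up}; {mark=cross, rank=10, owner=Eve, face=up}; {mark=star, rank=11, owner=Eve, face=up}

Positive, Negative, Positive

One predicate separates the groups cleanly: mark is star.
{mark=star, rank=2, owner=Dee, face=up} → mark is star → Positive. {mark=cross, rank=10, owner=Eve, face=up} → mark is cross → Negative. {mark=star, rank=11, owner=Eve, face=up} → mark is star → Positive.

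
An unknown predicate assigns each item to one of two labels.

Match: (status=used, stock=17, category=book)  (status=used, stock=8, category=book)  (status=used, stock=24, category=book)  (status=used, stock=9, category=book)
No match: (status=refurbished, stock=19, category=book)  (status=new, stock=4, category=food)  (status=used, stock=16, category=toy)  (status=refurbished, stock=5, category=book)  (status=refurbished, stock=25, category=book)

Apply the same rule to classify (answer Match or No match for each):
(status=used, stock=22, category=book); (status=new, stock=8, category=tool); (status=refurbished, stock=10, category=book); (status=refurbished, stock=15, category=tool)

Match, No match, No match, No match

A rule that fits every label: status is used AND category is book — true of each 'Match' example, false of each 'No match' one.
(status=used, stock=22, category=book): status is used, category is book, fits → Match.
(status=new, stock=8, category=tool): status is new, category is tool, lacks this property → No match.
(status=refurbished, stock=10, category=book): status is refurbished, category is book, lacks this property → No match.
(status=refurbished, stock=15, category=tool): status is refurbished, category is tool, lacks this property → No match.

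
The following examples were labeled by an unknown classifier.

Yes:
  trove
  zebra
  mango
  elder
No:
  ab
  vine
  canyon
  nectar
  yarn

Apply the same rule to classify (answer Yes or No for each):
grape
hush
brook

Yes, No, Yes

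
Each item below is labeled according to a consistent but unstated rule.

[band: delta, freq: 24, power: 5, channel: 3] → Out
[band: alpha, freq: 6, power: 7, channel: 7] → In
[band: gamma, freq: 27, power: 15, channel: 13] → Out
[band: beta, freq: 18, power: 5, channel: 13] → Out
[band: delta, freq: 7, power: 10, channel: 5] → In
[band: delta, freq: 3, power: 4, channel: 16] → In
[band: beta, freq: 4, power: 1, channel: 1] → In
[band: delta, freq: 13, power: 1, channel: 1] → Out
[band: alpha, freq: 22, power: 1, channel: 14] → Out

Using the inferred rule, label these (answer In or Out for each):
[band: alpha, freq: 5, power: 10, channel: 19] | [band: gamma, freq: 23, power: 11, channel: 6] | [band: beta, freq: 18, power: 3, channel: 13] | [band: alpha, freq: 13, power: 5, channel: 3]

In, Out, Out, Out

The distinguishing property — freq ≤ 7 — holds for all the 'In' cases and none of the 'Out' cases.
In: [band: alpha, freq: 5, power: 10, channel: 19], since freq = 5.
Out: [band: gamma, freq: 23, power: 11, channel: 6], since freq = 23.
Out: [band: beta, freq: 18, power: 3, channel: 13], since freq = 18.
Out: [band: alpha, freq: 13, power: 5, channel: 3], since freq = 13.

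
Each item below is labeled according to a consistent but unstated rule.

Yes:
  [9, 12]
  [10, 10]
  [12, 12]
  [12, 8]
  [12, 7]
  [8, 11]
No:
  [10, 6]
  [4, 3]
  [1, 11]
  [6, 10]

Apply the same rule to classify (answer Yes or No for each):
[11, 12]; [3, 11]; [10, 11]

Yes, No, Yes

The rule appears to be: sum ≥ 19.
[11, 12] — 11+12 = 23, hence Yes. [3, 11] — 3+11 = 14, hence No. [10, 11] — 10+11 = 21, hence Yes.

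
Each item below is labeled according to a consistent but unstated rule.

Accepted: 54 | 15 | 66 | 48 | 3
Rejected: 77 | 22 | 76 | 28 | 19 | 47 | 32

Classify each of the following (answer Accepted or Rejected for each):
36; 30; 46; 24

Accepted, Accepted, Rejected, Accepted

The simplest hypothesis consistent with all the labels is: multiple of 3.
36: 36 = 3·12, meets the rule → Accepted.
30: 30 = 3·10, meets the rule → Accepted.
46: 46 = 3·15 + 1, does not satisfy this → Rejected.
24: 24 = 3·8, meets the rule → Accepted.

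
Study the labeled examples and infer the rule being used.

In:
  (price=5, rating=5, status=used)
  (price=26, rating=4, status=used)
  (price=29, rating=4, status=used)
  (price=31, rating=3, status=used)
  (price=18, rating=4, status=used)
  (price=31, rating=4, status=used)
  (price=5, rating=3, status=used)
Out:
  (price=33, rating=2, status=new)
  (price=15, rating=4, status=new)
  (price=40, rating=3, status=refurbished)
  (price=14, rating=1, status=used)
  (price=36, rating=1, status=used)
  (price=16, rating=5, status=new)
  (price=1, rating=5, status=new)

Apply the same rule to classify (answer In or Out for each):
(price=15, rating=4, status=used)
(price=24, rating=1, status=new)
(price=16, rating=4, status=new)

The pattern is that an item is 'In' exactly when: status is used AND rating ≥ 2.
In: (price=15, rating=4, status=used), since status is used, rating = 4. Out: (price=24, rating=1, status=new), since status is new, rating = 1. Out: (price=16, rating=4, status=new), since status is new, rating = 4.

In, Out, Out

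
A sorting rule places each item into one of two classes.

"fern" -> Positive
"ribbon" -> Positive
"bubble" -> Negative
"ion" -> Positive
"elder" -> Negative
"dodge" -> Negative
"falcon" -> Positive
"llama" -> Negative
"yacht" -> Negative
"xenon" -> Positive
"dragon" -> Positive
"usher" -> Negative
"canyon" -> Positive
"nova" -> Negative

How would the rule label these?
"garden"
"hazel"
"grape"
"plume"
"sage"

Positive, Negative, Negative, Negative, Negative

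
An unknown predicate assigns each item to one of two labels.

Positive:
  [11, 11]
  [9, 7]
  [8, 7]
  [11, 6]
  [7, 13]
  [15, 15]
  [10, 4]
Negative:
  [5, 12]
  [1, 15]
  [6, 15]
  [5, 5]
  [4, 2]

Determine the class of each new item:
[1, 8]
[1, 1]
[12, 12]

One predicate separates the groups cleanly: first ≥ 7.
Negative: [1, 8], since first 1. Negative: [1, 1], since first 1. Positive: [12, 12], since first 12.

Negative, Negative, Positive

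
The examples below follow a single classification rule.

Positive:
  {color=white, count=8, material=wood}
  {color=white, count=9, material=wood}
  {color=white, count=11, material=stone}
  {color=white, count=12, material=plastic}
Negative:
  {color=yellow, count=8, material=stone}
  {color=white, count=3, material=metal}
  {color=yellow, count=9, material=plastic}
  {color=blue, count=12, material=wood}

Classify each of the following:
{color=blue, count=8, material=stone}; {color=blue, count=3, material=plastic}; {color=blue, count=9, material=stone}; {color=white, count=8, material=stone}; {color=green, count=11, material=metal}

Negative, Negative, Negative, Positive, Negative

'Positive' ⟺ color is white AND count ≥ 8.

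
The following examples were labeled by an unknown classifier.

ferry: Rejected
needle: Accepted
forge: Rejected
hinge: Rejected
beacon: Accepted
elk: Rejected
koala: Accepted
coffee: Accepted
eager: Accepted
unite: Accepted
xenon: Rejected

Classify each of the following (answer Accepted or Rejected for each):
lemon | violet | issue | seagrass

Rejected, Accepted, Accepted, Accepted

The classifier is using: has ≥ 3 vowels.
lemon: Rejected (2 vowels). violet: Accepted (3 vowels). issue: Accepted (3 vowels). seagrass: Accepted (3 vowels).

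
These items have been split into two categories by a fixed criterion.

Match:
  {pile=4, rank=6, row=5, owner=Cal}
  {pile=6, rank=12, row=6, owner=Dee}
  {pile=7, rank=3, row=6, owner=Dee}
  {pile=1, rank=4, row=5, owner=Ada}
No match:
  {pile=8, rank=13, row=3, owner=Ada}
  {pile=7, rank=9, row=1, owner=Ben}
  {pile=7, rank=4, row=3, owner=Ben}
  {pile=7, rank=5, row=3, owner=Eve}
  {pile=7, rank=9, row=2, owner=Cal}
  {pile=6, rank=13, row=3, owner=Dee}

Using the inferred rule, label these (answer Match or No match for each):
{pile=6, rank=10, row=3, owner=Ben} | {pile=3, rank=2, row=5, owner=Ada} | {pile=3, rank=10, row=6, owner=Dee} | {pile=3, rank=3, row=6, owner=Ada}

No match, Match, Match, Match

The simplest hypothesis consistent with all the labels is: row ≥ 5.
{pile=6, rank=10, row=3, owner=Ben} → row = 3 → No match.
{pile=3, rank=2, row=5, owner=Ada} → row = 5 → Match.
{pile=3, rank=10, row=6, owner=Dee} → row = 6 → Match.
{pile=3, rank=3, row=6, owner=Ada} → row = 6 → Match.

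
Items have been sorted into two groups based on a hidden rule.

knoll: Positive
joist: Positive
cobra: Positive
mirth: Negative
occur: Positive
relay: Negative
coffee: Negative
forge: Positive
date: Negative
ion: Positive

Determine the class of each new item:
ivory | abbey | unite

'Positive' ⟺ odd length AND contains 'o'.
ivory → length 5, has 'o' → Positive. abbey → length 5, no 'o' → Negative. unite → length 5, no 'o' → Negative.

Positive, Negative, Negative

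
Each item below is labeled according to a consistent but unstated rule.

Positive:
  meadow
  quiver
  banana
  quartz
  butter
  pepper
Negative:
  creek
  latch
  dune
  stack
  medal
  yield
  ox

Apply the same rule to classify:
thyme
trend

Negative, Negative

Rule: length 6. This holds for each 'Positive' example and fails for each 'Negative' one.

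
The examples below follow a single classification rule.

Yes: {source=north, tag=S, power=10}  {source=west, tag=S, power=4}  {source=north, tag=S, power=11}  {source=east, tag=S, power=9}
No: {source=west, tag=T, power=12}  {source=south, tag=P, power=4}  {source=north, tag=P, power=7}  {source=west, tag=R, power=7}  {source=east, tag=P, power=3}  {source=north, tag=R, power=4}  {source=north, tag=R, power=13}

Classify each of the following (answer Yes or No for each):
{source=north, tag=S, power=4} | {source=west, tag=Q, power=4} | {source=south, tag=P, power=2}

Yes, No, No

The pattern is that an item is 'Yes' exactly when: tag is S.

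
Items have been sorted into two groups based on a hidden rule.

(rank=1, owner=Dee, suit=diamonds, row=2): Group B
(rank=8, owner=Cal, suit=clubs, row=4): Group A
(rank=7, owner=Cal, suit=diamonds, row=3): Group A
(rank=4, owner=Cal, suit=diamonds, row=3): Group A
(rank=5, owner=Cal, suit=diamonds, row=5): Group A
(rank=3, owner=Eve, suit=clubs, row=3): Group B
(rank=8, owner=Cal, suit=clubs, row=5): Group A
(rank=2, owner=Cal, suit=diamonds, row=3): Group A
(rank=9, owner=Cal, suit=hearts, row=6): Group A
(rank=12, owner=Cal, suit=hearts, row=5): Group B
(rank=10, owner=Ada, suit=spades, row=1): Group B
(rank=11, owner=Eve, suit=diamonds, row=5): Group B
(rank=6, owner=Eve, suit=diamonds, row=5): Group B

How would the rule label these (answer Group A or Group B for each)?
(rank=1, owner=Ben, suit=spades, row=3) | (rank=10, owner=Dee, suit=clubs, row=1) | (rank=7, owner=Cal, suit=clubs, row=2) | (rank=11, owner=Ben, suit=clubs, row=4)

Group B, Group B, Group A, Group B

The common property of the 'Group A' items is: owner is Cal AND rank ≤ 9. No 'Group B' item has it.
(rank=1, owner=Ben, suit=spades, row=3) → owner is Ben, rank = 1 → Group B.
(rank=10, owner=Dee, suit=clubs, row=1) → owner is Dee, rank = 10 → Group B.
(rank=7, owner=Cal, suit=clubs, row=2) → owner is Cal, rank = 7 → Group A.
(rank=11, owner=Ben, suit=clubs, row=4) → owner is Ben, rank = 11 → Group B.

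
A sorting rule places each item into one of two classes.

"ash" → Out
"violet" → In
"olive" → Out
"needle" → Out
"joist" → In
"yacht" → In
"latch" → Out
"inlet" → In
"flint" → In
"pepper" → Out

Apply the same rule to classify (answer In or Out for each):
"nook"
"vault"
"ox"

Out, In, Out

Comparing the two groups points to one rule — ends with 't'.
Out: "nook", since ends with 'k'.
In: "vault", since ends with 't'.
Out: "ox", since ends with 'x'.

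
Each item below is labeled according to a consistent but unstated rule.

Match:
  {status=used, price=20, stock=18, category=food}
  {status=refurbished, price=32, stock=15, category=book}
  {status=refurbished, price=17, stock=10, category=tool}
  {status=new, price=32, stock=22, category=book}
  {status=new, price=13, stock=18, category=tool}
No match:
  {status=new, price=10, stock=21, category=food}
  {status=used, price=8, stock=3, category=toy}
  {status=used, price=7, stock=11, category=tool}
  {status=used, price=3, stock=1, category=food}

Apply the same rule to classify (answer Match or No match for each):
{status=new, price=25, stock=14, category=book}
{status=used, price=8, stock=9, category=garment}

Match, No match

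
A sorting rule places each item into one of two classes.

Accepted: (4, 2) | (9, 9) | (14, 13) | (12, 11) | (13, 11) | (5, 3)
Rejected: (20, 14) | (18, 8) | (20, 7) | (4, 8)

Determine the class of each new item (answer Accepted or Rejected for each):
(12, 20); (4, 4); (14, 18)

The rule appears to be: |first − second| ≤ 2.
(12, 20): Rejected (|12−20| = 8).
(4, 4): Accepted (|4−4| = 0).
(14, 18): Rejected (|14−18| = 4).

Rejected, Accepted, Rejected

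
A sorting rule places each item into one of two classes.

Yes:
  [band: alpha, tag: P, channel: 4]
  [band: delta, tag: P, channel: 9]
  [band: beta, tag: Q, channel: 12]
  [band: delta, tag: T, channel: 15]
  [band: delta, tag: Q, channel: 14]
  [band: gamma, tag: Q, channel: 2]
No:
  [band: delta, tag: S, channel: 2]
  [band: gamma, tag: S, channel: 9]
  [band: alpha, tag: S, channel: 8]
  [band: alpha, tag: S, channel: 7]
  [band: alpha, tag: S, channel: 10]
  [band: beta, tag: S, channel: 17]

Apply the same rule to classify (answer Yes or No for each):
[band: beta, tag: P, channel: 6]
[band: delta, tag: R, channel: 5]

Yes, Yes

Rule: tag is not S. This holds for each 'Yes' example and fails for each 'No' one.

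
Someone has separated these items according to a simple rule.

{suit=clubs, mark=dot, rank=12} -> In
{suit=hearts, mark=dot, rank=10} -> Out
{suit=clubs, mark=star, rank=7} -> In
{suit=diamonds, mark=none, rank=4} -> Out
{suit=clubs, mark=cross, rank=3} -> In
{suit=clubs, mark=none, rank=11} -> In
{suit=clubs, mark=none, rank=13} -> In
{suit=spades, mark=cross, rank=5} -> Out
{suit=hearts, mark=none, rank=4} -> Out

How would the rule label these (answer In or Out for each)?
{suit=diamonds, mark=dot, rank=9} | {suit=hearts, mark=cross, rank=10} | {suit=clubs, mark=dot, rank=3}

Comparing the two groups points to one rule — suit is clubs.

Out, Out, In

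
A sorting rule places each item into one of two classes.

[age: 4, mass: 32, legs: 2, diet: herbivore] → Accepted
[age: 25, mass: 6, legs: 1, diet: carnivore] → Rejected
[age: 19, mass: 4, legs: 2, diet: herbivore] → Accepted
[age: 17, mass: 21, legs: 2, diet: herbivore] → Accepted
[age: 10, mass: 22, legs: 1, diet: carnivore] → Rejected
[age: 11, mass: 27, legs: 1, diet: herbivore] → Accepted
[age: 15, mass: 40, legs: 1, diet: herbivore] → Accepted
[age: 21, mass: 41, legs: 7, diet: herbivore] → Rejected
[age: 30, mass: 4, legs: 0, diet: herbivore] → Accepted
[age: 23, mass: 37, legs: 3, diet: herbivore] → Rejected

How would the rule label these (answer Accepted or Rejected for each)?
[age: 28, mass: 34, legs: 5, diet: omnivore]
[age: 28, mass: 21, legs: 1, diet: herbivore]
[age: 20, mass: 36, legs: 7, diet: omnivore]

Rejected, Accepted, Rejected

One predicate separates the groups cleanly: diet is herbivore AND legs ≤ 2.
[age: 28, mass: 34, legs: 5, diet: omnivore]: diet is omnivore, legs = 5, does not satisfy this → Rejected.
[age: 28, mass: 21, legs: 1, diet: herbivore]: diet is herbivore, legs = 1, satisfies this → Accepted.
[age: 20, mass: 36, legs: 7, diet: omnivore]: diet is omnivore, legs = 7, does not satisfy this → Rejected.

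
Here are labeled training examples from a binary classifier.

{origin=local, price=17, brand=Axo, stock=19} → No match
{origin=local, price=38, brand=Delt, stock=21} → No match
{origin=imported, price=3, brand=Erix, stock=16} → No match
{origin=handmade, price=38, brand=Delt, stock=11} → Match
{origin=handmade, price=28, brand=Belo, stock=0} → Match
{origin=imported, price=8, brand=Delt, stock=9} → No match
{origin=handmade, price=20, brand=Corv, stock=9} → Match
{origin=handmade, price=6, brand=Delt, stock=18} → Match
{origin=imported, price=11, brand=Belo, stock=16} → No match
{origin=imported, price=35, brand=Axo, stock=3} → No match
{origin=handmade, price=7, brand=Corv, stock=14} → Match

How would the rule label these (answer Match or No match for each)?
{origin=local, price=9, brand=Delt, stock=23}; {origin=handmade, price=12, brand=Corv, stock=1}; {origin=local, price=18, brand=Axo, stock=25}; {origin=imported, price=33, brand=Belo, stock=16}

No match, Match, No match, No match

Comparing the two groups points to one rule — origin is handmade.
No match: {origin=local, price=9, brand=Delt, stock=23}, since origin is local. Match: {origin=handmade, price=12, brand=Corv, stock=1}, since origin is handmade. No match: {origin=local, price=18, brand=Axo, stock=25}, since origin is local. No match: {origin=imported, price=33, brand=Belo, stock=16}, since origin is imported.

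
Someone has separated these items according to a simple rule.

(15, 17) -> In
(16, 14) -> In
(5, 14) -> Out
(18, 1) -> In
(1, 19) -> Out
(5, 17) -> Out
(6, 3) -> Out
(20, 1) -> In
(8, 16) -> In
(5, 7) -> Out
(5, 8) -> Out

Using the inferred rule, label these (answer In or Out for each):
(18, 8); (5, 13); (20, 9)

In, Out, In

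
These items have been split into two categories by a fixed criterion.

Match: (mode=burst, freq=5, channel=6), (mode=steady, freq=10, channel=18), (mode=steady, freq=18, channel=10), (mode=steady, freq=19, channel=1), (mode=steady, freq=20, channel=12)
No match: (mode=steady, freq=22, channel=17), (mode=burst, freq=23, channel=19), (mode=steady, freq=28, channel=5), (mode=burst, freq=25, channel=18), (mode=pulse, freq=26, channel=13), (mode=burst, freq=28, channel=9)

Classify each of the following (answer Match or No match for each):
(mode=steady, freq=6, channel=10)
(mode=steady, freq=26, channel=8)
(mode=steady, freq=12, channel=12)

Match, No match, Match

One predicate separates the groups cleanly: freq ≤ 20.
(mode=steady, freq=6, channel=10): freq = 6, checks out → Match.
(mode=steady, freq=26, channel=8): freq = 26, does not fit → No match.
(mode=steady, freq=12, channel=12): freq = 12, checks out → Match.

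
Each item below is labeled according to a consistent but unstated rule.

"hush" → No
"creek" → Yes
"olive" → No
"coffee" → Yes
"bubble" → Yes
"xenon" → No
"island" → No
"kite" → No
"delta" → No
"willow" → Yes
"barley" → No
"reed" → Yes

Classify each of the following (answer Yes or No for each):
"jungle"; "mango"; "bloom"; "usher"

No, No, Yes, No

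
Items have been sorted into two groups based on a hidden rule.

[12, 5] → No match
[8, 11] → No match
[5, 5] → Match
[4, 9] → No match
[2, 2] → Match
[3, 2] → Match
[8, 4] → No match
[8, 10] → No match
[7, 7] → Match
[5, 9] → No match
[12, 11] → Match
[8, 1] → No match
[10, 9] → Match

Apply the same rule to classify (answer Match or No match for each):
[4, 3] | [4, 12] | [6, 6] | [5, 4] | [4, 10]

Every 'Match' example satisfies: |first − second| ≤ 1. None of the 'No match' examples do.
[4, 3] → |4−3| = 1 → Match. [4, 12] → |4−12| = 8 → No match. [6, 6] → |6−6| = 0 → Match. [5, 4] → |5−4| = 1 → Match. [4, 10] → |4−10| = 6 → No match.

Match, No match, Match, Match, No match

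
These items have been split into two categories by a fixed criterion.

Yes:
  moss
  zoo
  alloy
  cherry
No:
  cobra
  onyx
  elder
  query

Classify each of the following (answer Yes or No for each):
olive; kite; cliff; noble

No, No, Yes, No

The rule appears to be: has a double letter.
olive: no doubled letter — does not satisfy this, so No.
kite: no doubled letter — does not satisfy this, so No.
cliff: 'ff' doubled — satisfies this, so Yes.
noble: no doubled letter — does not satisfy this, so No.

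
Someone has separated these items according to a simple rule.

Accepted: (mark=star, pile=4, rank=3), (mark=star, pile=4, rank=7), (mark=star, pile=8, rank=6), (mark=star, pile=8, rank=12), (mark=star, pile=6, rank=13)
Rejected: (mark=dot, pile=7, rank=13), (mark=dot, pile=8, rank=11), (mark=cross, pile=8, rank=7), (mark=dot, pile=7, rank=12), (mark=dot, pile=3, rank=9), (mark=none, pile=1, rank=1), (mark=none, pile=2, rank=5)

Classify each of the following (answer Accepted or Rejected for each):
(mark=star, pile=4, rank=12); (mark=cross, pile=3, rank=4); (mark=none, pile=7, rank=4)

The pattern is that an item is 'Accepted' exactly when: mark is star.
(mark=star, pile=4, rank=12): Accepted (mark is star). (mark=cross, pile=3, rank=4): Rejected (mark is cross). (mark=none, pile=7, rank=4): Rejected (mark is none).

Accepted, Rejected, Rejected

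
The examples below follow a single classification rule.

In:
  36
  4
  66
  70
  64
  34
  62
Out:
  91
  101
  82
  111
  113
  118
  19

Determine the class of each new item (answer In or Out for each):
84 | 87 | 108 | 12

Rule: even AND at most 70. This holds for each 'In' example and fails for each 'Out' one.
84: Out (84 is even, 84 > 70).
87: Out (87 is odd, 87 > 70).
108: Out (108 is even, 108 > 70).
12: In (12 is even, 12 ≤ 70).

Out, Out, Out, In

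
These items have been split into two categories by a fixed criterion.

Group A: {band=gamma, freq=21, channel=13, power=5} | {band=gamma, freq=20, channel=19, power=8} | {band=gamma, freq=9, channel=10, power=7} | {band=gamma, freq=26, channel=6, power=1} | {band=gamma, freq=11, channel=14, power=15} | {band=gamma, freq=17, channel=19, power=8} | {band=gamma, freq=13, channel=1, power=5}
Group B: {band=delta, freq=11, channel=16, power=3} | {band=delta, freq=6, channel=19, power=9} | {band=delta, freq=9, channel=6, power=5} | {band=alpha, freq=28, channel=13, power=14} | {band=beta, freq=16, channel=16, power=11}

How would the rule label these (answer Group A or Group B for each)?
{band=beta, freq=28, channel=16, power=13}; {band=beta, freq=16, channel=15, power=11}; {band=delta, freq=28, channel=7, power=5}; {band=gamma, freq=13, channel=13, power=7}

Group B, Group B, Group B, Group A

The distinguishing property — band is gamma — holds for all the 'Group A' cases and none of the 'Group B' cases.
Group B: {band=beta, freq=28, channel=16, power=13}, since band is beta.
Group B: {band=beta, freq=16, channel=15, power=11}, since band is beta.
Group B: {band=delta, freq=28, channel=7, power=5}, since band is delta.
Group A: {band=gamma, freq=13, channel=13, power=7}, since band is gamma.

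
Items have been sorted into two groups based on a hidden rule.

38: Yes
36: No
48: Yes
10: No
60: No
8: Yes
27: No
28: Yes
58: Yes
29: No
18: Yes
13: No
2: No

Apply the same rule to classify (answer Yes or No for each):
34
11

No, No

The rule appears to be: ends in digit 8.
34 → last digit 4 → No. 11 → last digit 1 → No.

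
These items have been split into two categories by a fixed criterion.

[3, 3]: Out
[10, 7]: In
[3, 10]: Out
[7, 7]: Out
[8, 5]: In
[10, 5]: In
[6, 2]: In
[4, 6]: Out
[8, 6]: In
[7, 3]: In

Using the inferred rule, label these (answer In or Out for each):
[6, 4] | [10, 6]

In, In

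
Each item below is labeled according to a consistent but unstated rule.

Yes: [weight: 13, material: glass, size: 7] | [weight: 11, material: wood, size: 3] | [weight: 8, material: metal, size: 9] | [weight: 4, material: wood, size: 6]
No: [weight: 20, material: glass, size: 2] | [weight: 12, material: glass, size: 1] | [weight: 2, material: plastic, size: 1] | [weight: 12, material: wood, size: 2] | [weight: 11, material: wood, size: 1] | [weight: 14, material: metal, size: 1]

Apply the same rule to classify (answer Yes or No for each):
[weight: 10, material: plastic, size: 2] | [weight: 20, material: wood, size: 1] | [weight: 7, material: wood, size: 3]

The classifier is using: size ≥ 3.
[weight: 10, material: plastic, size: 2] → size = 2 → No. [weight: 20, material: wood, size: 1] → size = 1 → No. [weight: 7, material: wood, size: 3] → size = 3 → Yes.

No, No, Yes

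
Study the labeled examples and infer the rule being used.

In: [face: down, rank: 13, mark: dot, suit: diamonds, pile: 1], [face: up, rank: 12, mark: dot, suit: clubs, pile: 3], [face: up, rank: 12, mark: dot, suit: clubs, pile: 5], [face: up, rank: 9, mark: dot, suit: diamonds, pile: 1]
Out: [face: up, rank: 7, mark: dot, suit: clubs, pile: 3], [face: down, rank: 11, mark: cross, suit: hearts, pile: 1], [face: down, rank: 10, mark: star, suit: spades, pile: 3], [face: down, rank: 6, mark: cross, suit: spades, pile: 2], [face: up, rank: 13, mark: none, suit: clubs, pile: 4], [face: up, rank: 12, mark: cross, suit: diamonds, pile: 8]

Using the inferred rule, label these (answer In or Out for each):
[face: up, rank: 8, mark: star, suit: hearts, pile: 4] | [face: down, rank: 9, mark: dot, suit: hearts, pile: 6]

Out, In

The rule appears to be: mark is dot AND rank ≥ 9.
[face: up, rank: 8, mark: star, suit: hearts, pile: 4]: mark is star, rank = 8 — fails the rule, so Out.
[face: down, rank: 9, mark: dot, suit: hearts, pile: 6]: mark is dot, rank = 9 — meets the rule, so In.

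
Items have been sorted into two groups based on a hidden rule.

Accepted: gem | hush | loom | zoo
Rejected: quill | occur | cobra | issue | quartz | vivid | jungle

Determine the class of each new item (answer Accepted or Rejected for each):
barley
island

'Accepted' ⟺ length ≤ 4.

Rejected, Rejected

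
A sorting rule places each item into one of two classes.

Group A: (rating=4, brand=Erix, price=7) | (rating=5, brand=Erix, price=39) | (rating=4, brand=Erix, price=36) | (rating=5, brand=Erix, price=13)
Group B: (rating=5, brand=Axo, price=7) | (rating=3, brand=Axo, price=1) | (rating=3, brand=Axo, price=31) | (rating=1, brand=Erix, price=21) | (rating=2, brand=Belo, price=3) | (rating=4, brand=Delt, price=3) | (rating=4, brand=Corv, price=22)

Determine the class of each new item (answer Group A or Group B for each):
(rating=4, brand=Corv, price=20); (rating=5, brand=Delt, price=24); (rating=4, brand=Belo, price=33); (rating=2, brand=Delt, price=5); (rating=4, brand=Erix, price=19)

The distinguishing property — brand is Erix AND rating ≥ 2 — holds for all the 'Group A' cases and none of the 'Group B' cases.
(rating=4, brand=Corv, price=20): brand is Corv, rating = 4, doesn't qualify → Group B. (rating=5, brand=Delt, price=24): brand is Delt, rating = 5, doesn't qualify → Group B. (rating=4, brand=Belo, price=33): brand is Belo, rating = 4, doesn't qualify → Group B. (rating=2, brand=Delt, price=5): brand is Delt, rating = 2, doesn't qualify → Group B. (rating=4, brand=Erix, price=19): brand is Erix, rating = 4, has this property → Group A.

Group B, Group B, Group B, Group B, Group A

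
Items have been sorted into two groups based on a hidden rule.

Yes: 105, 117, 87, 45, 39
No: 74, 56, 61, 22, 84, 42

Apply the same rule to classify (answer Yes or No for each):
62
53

No, No

The simplest hypothesis consistent with all the labels is: ≡ 3 (mod 6).
62: 62 mod 6 = 2 — does not satisfy this, so No. 53: 53 mod 6 = 5 — does not satisfy this, so No.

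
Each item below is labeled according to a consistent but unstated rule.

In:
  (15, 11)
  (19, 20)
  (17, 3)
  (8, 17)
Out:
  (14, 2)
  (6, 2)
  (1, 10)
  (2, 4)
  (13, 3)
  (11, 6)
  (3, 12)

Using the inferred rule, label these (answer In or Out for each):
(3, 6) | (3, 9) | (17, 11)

'In' ⟺ sum ≥ 20.
Out: (3, 6), since 3+6 = 9. Out: (3, 9), since 3+9 = 12. In: (17, 11), since 17+11 = 28.

Out, Out, In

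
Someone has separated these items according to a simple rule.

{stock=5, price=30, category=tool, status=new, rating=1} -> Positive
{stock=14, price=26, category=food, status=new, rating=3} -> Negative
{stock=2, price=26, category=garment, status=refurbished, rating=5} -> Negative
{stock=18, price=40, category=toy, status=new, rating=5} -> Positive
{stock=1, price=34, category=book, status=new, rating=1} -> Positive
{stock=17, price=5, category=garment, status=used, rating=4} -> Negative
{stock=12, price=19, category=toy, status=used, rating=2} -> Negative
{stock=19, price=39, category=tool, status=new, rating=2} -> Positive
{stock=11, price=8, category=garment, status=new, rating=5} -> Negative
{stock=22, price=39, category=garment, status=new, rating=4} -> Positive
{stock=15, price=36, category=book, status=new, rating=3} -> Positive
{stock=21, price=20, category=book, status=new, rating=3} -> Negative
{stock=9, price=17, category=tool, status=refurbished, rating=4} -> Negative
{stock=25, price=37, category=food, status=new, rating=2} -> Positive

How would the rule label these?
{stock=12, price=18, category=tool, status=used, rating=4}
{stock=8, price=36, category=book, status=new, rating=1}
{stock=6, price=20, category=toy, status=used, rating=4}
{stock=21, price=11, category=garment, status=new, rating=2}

Negative, Positive, Negative, Negative

Rule: price ≥ 30. This holds for each 'Positive' example and fails for each 'Negative' one.
{stock=12, price=18, category=tool, status=used, rating=4} — price = 18, hence Negative. {stock=8, price=36, category=book, status=new, rating=1} — price = 36, hence Positive. {stock=6, price=20, category=toy, status=used, rating=4} — price = 20, hence Negative. {stock=21, price=11, category=garment, status=new, rating=2} — price = 11, hence Negative.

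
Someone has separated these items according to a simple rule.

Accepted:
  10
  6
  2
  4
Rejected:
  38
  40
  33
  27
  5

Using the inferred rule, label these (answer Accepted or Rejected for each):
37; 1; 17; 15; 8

The classifier is using: even AND at most 10.
37: 37 is odd, 37 > 10 — lacks this property, so Rejected.
1: 1 is odd, 1 ≤ 10 — lacks this property, so Rejected.
17: 17 is odd, 17 > 10 — lacks this property, so Rejected.
15: 15 is odd, 15 > 10 — lacks this property, so Rejected.
8: 8 is even, 8 ≤ 10 — fits, so Accepted.

Rejected, Rejected, Rejected, Rejected, Accepted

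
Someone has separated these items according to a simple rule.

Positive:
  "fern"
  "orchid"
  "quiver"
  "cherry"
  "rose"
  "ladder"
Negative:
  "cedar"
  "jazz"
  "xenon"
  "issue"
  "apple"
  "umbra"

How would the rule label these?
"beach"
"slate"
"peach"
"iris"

Negative, Negative, Negative, Positive

Every 'Positive' example satisfies: even length AND contains 'r'. None of the 'Negative' examples do.
"beach": length 5, no 'r', does not pass → Negative.
"slate": length 5, no 'r', does not pass → Negative.
"peach": length 5, no 'r', does not pass → Negative.
"iris": length 4, has 'r', satisfies this → Positive.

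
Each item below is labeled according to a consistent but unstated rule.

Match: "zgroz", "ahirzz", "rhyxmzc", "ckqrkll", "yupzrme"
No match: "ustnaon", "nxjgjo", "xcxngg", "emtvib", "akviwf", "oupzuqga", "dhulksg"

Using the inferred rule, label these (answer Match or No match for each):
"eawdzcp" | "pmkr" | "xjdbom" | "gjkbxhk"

Rule: contains 'r'. This holds for each 'Match' example and fails for each 'No match' one.
"eawdzcp": no 'r', doesn't qualify → No match.
"pmkr": has 'r', qualifies → Match.
"xjdbom": no 'r', doesn't qualify → No match.
"gjkbxhk": no 'r', doesn't qualify → No match.

No match, Match, No match, No match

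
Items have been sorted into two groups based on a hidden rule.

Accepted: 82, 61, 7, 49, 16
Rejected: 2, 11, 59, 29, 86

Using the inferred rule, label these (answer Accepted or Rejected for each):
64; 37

Accepted, Accepted

Comparing the two groups points to one rule — ≡ 1 (mod 3).
64: 64 mod 3 = 1 — passes, so Accepted. 37: 37 mod 3 = 1 — passes, so Accepted.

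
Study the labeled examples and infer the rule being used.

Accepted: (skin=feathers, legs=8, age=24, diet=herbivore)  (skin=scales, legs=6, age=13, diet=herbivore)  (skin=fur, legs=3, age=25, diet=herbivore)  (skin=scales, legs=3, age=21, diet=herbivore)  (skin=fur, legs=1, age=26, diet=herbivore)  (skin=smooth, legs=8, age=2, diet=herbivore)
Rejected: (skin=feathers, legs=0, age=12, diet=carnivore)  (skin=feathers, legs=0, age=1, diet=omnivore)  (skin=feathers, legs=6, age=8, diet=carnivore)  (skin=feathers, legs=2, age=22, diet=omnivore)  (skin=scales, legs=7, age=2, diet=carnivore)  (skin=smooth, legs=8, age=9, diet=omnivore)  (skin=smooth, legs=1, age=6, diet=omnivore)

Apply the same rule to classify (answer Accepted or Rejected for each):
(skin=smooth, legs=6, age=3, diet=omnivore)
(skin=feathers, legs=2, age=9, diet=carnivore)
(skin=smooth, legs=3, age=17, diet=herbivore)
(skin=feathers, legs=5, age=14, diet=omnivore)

Rejected, Rejected, Accepted, Rejected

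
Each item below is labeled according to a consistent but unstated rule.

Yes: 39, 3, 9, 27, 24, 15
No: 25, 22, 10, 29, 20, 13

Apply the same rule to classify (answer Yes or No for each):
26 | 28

No, No

One predicate separates the groups cleanly: multiple of 3.
26: No (26 = 3·8 + 2).
28: No (28 = 3·9 + 1).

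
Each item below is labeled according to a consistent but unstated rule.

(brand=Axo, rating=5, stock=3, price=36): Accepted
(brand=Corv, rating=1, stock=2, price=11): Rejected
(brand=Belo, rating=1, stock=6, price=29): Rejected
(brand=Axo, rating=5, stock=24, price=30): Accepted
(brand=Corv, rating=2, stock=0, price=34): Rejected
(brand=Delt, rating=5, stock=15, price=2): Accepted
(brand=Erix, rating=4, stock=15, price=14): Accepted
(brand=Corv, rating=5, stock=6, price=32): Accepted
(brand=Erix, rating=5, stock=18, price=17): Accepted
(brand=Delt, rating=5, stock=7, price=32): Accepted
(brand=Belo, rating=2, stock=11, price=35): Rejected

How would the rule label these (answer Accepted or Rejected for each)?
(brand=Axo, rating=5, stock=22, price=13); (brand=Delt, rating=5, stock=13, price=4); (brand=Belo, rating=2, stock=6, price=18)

Accepted, Accepted, Rejected

The pattern is that an item is 'Accepted' exactly when: rating ≥ 4.
(brand=Axo, rating=5, stock=22, price=13): rating = 5 — fits, so Accepted. (brand=Delt, rating=5, stock=13, price=4): rating = 5 — fits, so Accepted. (brand=Belo, rating=2, stock=6, price=18): rating = 2 — fails this test, so Rejected.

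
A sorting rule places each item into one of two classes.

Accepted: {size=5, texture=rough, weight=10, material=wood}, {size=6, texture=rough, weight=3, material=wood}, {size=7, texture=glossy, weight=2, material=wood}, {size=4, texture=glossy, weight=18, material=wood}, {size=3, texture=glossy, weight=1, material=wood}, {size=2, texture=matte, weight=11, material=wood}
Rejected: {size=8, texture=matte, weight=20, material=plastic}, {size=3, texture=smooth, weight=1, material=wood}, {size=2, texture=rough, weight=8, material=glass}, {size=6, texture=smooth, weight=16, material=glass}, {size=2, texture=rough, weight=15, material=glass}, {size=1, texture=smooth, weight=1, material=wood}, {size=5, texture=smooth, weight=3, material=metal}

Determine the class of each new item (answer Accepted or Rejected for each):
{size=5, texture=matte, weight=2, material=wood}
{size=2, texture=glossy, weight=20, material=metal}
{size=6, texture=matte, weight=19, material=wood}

Accepted, Rejected, Accepted

The pattern is that an item is 'Accepted' exactly when: texture is not smooth AND material is wood.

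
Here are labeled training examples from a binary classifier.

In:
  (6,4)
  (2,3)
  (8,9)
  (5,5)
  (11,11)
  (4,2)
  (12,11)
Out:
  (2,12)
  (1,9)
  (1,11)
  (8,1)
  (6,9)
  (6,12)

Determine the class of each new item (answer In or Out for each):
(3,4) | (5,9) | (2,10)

The classifier is using: |first − second| ≤ 2.
(3,4): In (|3−4| = 1).
(5,9): Out (|5−9| = 4).
(2,10): Out (|2−10| = 8).

In, Out, Out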